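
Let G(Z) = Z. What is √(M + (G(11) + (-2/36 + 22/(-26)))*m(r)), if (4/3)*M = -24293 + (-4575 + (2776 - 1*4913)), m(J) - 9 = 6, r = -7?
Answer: I*√140554245/78 ≈ 151.99*I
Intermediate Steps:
m(J) = 15 (m(J) = 9 + 6 = 15)
M = -93015/4 (M = 3*(-24293 + (-4575 + (2776 - 1*4913)))/4 = 3*(-24293 + (-4575 + (2776 - 4913)))/4 = 3*(-24293 + (-4575 - 2137))/4 = 3*(-24293 - 6712)/4 = (¾)*(-31005) = -93015/4 ≈ -23254.)
√(M + (G(11) + (-2/36 + 22/(-26)))*m(r)) = √(-93015/4 + (11 + (-2/36 + 22/(-26)))*15) = √(-93015/4 + (11 + (-2*1/36 + 22*(-1/26)))*15) = √(-93015/4 + (11 + (-1/18 - 11/13))*15) = √(-93015/4 + (11 - 211/234)*15) = √(-93015/4 + (2363/234)*15) = √(-93015/4 + 11815/78) = √(-3603955/156) = I*√140554245/78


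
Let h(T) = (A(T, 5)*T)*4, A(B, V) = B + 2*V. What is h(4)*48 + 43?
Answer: 10795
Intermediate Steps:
h(T) = 4*T*(10 + T) (h(T) = ((T + 2*5)*T)*4 = ((T + 10)*T)*4 = ((10 + T)*T)*4 = (T*(10 + T))*4 = 4*T*(10 + T))
h(4)*48 + 43 = (4*4*(10 + 4))*48 + 43 = (4*4*14)*48 + 43 = 224*48 + 43 = 10752 + 43 = 10795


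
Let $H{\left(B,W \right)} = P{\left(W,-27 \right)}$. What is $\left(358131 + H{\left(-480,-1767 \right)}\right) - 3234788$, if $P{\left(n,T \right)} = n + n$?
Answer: $-2880191$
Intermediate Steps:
$P{\left(n,T \right)} = 2 n$
$H{\left(B,W \right)} = 2 W$
$\left(358131 + H{\left(-480,-1767 \right)}\right) - 3234788 = \left(358131 + 2 \left(-1767\right)\right) - 3234788 = \left(358131 - 3534\right) - 3234788 = 354597 - 3234788 = -2880191$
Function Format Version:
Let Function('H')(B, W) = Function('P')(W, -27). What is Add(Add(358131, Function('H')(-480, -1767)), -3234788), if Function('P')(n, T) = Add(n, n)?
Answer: -2880191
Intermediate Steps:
Function('P')(n, T) = Mul(2, n)
Function('H')(B, W) = Mul(2, W)
Add(Add(358131, Function('H')(-480, -1767)), -3234788) = Add(Add(358131, Mul(2, -1767)), -3234788) = Add(Add(358131, -3534), -3234788) = Add(354597, -3234788) = -2880191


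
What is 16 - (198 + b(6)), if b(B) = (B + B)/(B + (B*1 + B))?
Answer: -548/3 ≈ -182.67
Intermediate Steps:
b(B) = ⅔ (b(B) = (2*B)/(B + (B + B)) = (2*B)/(B + 2*B) = (2*B)/((3*B)) = (2*B)*(1/(3*B)) = ⅔)
16 - (198 + b(6)) = 16 - (198 + ⅔) = 16 - 1*596/3 = 16 - 596/3 = -548/3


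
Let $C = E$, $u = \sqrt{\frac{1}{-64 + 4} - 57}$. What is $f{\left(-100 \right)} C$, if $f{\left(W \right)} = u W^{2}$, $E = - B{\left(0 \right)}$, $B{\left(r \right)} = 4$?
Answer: $- \frac{4000 i \sqrt{51315}}{3} \approx - 3.0204 \cdot 10^{5} i$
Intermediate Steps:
$u = \frac{i \sqrt{51315}}{30}$ ($u = \sqrt{\frac{1}{-60} - 57} = \sqrt{- \frac{1}{60} - 57} = \sqrt{- \frac{3421}{60}} = \frac{i \sqrt{51315}}{30} \approx 7.5509 i$)
$E = -4$ ($E = \left(-1\right) 4 = -4$)
$C = -4$
$f{\left(W \right)} = \frac{i \sqrt{51315} W^{2}}{30}$ ($f{\left(W \right)} = \frac{i \sqrt{51315}}{30} W^{2} = \frac{i \sqrt{51315} W^{2}}{30}$)
$f{\left(-100 \right)} C = \frac{i \sqrt{51315} \left(-100\right)^{2}}{30} \left(-4\right) = \frac{1}{30} i \sqrt{51315} \cdot 10000 \left(-4\right) = \frac{1000 i \sqrt{51315}}{3} \left(-4\right) = - \frac{4000 i \sqrt{51315}}{3}$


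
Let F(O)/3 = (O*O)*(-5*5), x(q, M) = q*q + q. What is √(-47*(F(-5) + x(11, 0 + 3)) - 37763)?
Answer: √44158 ≈ 210.14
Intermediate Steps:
x(q, M) = q + q² (x(q, M) = q² + q = q + q²)
F(O) = -75*O² (F(O) = 3*((O*O)*(-5*5)) = 3*(O²*(-25)) = 3*(-25*O²) = -75*O²)
√(-47*(F(-5) + x(11, 0 + 3)) - 37763) = √(-47*(-75*(-5)² + 11*(1 + 11)) - 37763) = √(-47*(-75*25 + 11*12) - 37763) = √(-47*(-1875 + 132) - 37763) = √(-47*(-1743) - 37763) = √(81921 - 37763) = √44158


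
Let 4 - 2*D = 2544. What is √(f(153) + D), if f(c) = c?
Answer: I*√1117 ≈ 33.422*I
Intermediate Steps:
D = -1270 (D = 2 - ½*2544 = 2 - 1272 = -1270)
√(f(153) + D) = √(153 - 1270) = √(-1117) = I*√1117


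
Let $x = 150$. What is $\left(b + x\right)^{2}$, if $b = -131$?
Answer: $361$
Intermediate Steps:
$\left(b + x\right)^{2} = \left(-131 + 150\right)^{2} = 19^{2} = 361$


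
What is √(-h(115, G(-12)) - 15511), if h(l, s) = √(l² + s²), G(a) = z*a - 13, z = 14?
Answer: √(-15511 - √45986) ≈ 125.4*I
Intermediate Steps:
G(a) = -13 + 14*a (G(a) = 14*a - 13 = -13 + 14*a)
√(-h(115, G(-12)) - 15511) = √(-√(115² + (-13 + 14*(-12))²) - 15511) = √(-√(13225 + (-13 - 168)²) - 15511) = √(-√(13225 + (-181)²) - 15511) = √(-√(13225 + 32761) - 15511) = √(-√45986 - 15511) = √(-15511 - √45986)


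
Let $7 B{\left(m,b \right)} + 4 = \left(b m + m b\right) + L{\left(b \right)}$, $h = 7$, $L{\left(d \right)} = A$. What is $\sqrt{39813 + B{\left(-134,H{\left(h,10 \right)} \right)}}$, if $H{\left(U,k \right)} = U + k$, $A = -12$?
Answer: $\frac{\sqrt{1918833}}{7} \approx 197.89$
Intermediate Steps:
$L{\left(d \right)} = -12$
$B{\left(m,b \right)} = - \frac{16}{7} + \frac{2 b m}{7}$ ($B{\left(m,b \right)} = - \frac{4}{7} + \frac{\left(b m + m b\right) - 12}{7} = - \frac{4}{7} + \frac{\left(b m + b m\right) - 12}{7} = - \frac{4}{7} + \frac{2 b m - 12}{7} = - \frac{4}{7} + \frac{-12 + 2 b m}{7} = - \frac{4}{7} + \left(- \frac{12}{7} + \frac{2 b m}{7}\right) = - \frac{16}{7} + \frac{2 b m}{7}$)
$\sqrt{39813 + B{\left(-134,H{\left(h,10 \right)} \right)}} = \sqrt{39813 + \left(- \frac{16}{7} + \frac{2}{7} \left(7 + 10\right) \left(-134\right)\right)} = \sqrt{39813 + \left(- \frac{16}{7} + \frac{2}{7} \cdot 17 \left(-134\right)\right)} = \sqrt{39813 - \frac{4572}{7}} = \sqrt{\frac{274119}{7}} = \frac{\sqrt{1918833}}{7}$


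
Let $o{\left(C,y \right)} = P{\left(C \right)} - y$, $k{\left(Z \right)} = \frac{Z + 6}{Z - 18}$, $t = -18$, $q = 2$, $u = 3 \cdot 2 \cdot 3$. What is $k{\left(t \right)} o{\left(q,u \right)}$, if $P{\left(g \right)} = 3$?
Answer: $-5$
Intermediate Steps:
$u = 18$ ($u = 6 \cdot 3 = 18$)
$k{\left(Z \right)} = \frac{6 + Z}{-18 + Z}$
$o{\left(C,y \right)} = 3 - y$
$k{\left(t \right)} o{\left(q,u \right)} = \frac{6 - 18}{-18 - 18} \left(3 - 18\right) = \frac{1}{-36} \left(-12\right) \left(3 - 18\right) = \left(- \frac{1}{36}\right) \left(-12\right) \left(-15\right) = \frac{1}{3} \left(-15\right) = -5$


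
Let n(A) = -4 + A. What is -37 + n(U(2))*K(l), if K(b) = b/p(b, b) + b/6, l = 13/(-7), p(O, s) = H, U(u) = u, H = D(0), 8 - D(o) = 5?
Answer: -246/7 ≈ -35.143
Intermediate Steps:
D(o) = 3 (D(o) = 8 - 1*5 = 8 - 5 = 3)
H = 3
p(O, s) = 3
l = -13/7 (l = 13*(-⅐) = -13/7 ≈ -1.8571)
K(b) = b/2 (K(b) = b/3 + b/6 = b/2)
-37 + n(U(2))*K(l) = -37 + (-4 + 2)*((½)*(-13/7)) = -37 - 2*(-13/14) = -37 + 13/7 = -246/7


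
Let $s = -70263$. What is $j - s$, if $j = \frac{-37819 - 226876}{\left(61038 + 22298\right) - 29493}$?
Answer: $\frac{3782906014}{53843} \approx 70258.0$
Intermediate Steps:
$j = - \frac{264695}{53843}$ ($j = - \frac{264695}{83336 - 29493} = - \frac{264695}{53843} \approx -4.9161$)
$j - s = - \frac{264695}{53843} - -70263 = - \frac{264695}{53843} + 70263 = \frac{3782906014}{53843}$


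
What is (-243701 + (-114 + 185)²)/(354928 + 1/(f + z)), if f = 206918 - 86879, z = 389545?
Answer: -121617317440/180865629953 ≈ -0.67242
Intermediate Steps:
f = 120039
(-243701 + (-114 + 185)²)/(354928 + 1/(f + z)) = (-243701 + (-114 + 185)²)/(354928 + 1/(120039 + 389545)) = (-243701 + 71²)/(354928 + 1/509584) = (-243701 + 5041)/(354928 + 1/509584) = -238660/180865629953/509584 = -238660*509584/180865629953 = -121617317440/180865629953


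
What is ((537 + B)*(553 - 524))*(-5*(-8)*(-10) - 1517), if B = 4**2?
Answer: -30742929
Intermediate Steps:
B = 16
((537 + B)*(553 - 524))*(-5*(-8)*(-10) - 1517) = ((537 + 16)*(553 - 524))*(-5*(-8)*(-10) - 1517) = (553*29)*(40*(-10) - 1517) = 16037*(-400 - 1517) = 16037*(-1917) = -30742929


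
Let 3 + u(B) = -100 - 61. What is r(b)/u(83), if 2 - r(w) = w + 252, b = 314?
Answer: 141/41 ≈ 3.4390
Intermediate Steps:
u(B) = -164 (u(B) = -3 + (-100 - 61) = -3 - 161 = -164)
r(w) = -250 - w (r(w) = 2 - (w + 252) = 2 - (252 + w) = 2 + (-252 - w) = -250 - w)
r(b)/u(83) = (-250 - 1*314)/(-164) = (-250 - 314)*(-1/164) = -564*(-1/164) = 141/41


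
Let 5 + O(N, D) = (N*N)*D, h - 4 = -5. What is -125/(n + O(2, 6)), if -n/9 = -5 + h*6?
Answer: -125/118 ≈ -1.0593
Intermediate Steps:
h = -1 (h = 4 - 5 = -1)
O(N, D) = -5 + D*N**2 (O(N, D) = -5 + (N*N)*D = -5 + N**2*D = -5 + D*N**2)
n = 99 (n = -9*(-5 - 1*6) = -9*(-5 - 6) = -9*(-11) = 99)
-125/(n + O(2, 6)) = -125/(99 + (-5 + 6*2**2)) = -125/(99 + (-5 + 6*4)) = -125/(99 + (-5 + 24)) = -125/(99 + 19) = -125/118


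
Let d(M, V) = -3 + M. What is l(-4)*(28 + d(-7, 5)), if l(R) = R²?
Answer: 288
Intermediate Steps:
l(-4)*(28 + d(-7, 5)) = (-4)²*(28 + (-3 - 7)) = 16*(28 - 10) = 16*18 = 288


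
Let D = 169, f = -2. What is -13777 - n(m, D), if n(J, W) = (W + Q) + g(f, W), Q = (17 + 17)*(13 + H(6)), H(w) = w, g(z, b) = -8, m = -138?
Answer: -14584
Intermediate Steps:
Q = 646 (Q = (17 + 17)*(13 + 6) = 34*19 = 646)
n(J, W) = 638 + W (n(J, W) = (W + 646) - 8 = (646 + W) - 8 = 638 + W)
-13777 - n(m, D) = -13777 - (638 + 169) = -13777 - 1*807 = -13777 - 807 = -14584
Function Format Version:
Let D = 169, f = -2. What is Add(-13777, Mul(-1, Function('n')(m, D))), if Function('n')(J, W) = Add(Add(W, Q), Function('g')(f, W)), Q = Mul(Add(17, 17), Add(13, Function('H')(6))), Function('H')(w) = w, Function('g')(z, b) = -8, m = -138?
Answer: -14584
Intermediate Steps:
Q = 646 (Q = Mul(Add(17, 17), Add(13, 6)) = Mul(34, 19) = 646)
Function('n')(J, W) = Add(638, W) (Function('n')(J, W) = Add(Add(W, 646), -8) = Add(Add(646, W), -8) = Add(638, W))
Add(-13777, Mul(-1, Function('n')(m, D))) = Add(-13777, Mul(-1, Add(638, 169))) = Add(-13777, Mul(-1, 807)) = Add(-13777, -807) = -14584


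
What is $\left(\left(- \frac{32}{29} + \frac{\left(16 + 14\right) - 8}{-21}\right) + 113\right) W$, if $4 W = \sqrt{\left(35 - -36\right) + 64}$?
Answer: $\frac{67507 \sqrt{15}}{812} \approx 321.99$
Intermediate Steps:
$W = \frac{3 \sqrt{15}}{4}$ ($W = \frac{\sqrt{\left(35 - -36\right) + 64}}{4} = \frac{\sqrt{\left(35 + 36\right) + 64}}{4} = \frac{\sqrt{71 + 64}}{4} = \frac{\sqrt{135}}{4} = \frac{3 \sqrt{15}}{4} \approx 2.9047$)
$\left(\left(- \frac{32}{29} + \frac{\left(16 + 14\right) - 8}{-21}\right) + 113\right) W = \left(\left(- \frac{32}{29} + \frac{\left(16 + 14\right) - 8}{-21}\right) + 113\right) \frac{3 \sqrt{15}}{4} = \left(\left(\left(-32\right) \frac{1}{29} + \left(30 - 8\right) \left(- \frac{1}{21}\right)\right) + 113\right) \frac{3 \sqrt{15}}{4} = \left(\left(- \frac{32}{29} + 22 \left(- \frac{1}{21}\right)\right) + 113\right) \frac{3 \sqrt{15}}{4} = \left(\left(- \frac{32}{29} - \frac{22}{21}\right) + 113\right) \frac{3 \sqrt{15}}{4} = \left(- \frac{1310}{609} + 113\right) \frac{3 \sqrt{15}}{4} = \frac{67507 \frac{3 \sqrt{15}}{4}}{609} = \frac{67507 \sqrt{15}}{812}$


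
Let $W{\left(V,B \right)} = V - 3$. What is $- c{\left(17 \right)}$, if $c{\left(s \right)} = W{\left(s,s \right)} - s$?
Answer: $3$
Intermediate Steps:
$W{\left(V,B \right)} = -3 + V$ ($W{\left(V,B \right)} = V - 3 = -3 + V$)
$c{\left(s \right)} = -3$ ($c{\left(s \right)} = \left(-3 + s\right) - s = -3$)
$- c{\left(17 \right)} = \left(-1\right) \left(-3\right) = 3$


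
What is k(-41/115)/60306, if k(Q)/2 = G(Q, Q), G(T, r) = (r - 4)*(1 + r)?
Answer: -12358/132924475 ≈ -9.2970e-5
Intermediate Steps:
G(T, r) = (1 + r)*(-4 + r) (G(T, r) = (-4 + r)*(1 + r) = (1 + r)*(-4 + r))
k(Q) = -8 - 6*Q + 2*Q**2 (k(Q) = 2*(-4 + Q**2 - 3*Q) = -8 - 6*Q + 2*Q**2)
k(-41/115)/60306 = (-8 - (-246)/115 + 2*(-41/115)**2)/60306 = (-8 - (-246)/115 + 2*(-41*1/115)**2)*(1/60306) = (-8 - 6*(-41/115) + 2*(-41/115)**2)*(1/60306) = (-8 + 246/115 + 2*(1681/13225))*(1/60306) = (-8 + 246/115 + 3362/13225)*(1/60306) = -74148/13225*1/60306 = -12358/132924475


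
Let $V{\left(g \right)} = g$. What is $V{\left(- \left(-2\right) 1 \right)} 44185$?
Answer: $88370$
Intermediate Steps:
$V{\left(- \left(-2\right) 1 \right)} 44185 = - \left(-2\right) 1 \cdot 44185 = \left(-1\right) \left(-2\right) 44185 = 2 \cdot 44185 = 88370$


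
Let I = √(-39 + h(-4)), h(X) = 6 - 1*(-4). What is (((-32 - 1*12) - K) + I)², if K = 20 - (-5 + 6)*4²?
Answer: (48 - I*√29)² ≈ 2275.0 - 516.98*I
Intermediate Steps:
K = 4 (K = 20 - 16 = 4)
h(X) = 10 (h(X) = 6 + 4 = 10)
I = I*√29 (I = √(-39 + 10) = √(-29) = I*√29 ≈ 5.3852*I)
(((-32 - 1*12) - K) + I)² = (((-32 - 1*12) - 1*4) + I*√29)² = (((-32 - 12) - 4) + I*√29)² = ((-44 - 4) + I*√29)² = (-48 + I*√29)²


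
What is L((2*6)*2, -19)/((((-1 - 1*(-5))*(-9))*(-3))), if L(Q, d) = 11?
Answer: 11/108 ≈ 0.10185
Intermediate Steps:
L((2*6)*2, -19)/((((-1 - 1*(-5))*(-9))*(-3))) = 11/((((-1 - 1*(-5))*(-9))*(-3))) = 11/((((-1 + 5)*(-9))*(-3))) = 11/(((4*(-9))*(-3))) = 11/((-36*(-3))) = 11/108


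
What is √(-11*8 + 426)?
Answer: 13*√2 ≈ 18.385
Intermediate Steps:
√(-11*8 + 426) = √(-88 + 426) = √338 = 13*√2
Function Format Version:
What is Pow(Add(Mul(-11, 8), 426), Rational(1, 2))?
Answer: Mul(13, Pow(2, Rational(1, 2))) ≈ 18.385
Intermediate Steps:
Pow(Add(Mul(-11, 8), 426), Rational(1, 2)) = Pow(Add(-88, 426), Rational(1, 2)) = Pow(338, Rational(1, 2)) = Mul(13, Pow(2, Rational(1, 2)))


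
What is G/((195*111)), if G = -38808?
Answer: -4312/2405 ≈ -1.7929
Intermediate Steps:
G/((195*111)) = -38808/(195*111) = -38808/21645 = -38808*1/21645 = -4312/2405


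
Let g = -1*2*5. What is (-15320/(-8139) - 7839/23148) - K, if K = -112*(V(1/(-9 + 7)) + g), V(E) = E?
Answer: -24585491437/20933508 ≈ -1174.5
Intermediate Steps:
g = -10 (g = -2*5 = -10)
K = 1176 (K = -112*(1/(-9 + 7) - 10) = -112*(1/(-2) - 10) = -112*(-½ - 10) = -112*(-21/2) = 1176)
(-15320/(-8139) - 7839/23148) - K = (-15320/(-8139) - 7839/23148) - 1*1176 = (-15320*(-1/8139) - 7839*1/23148) - 1176 = (15320/8139 - 871/2572) - 1176 = 32313971/20933508 - 1176 = -24585491437/20933508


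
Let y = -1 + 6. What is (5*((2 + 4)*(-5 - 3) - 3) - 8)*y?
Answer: -1315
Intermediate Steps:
y = 5
(5*((2 + 4)*(-5 - 3) - 3) - 8)*y = (5*((2 + 4)*(-5 - 3) - 3) - 8)*5 = (5*(6*(-8) - 3) - 8)*5 = (5*(-48 - 3) - 8)*5 = (5*(-51) - 8)*5 = (-255 - 8)*5 = -263*5 = -1315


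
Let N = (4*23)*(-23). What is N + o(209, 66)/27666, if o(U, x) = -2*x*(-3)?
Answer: -3252270/1537 ≈ -2116.0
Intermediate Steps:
N = -2116 (N = 92*(-23) = -2116)
o(U, x) = 6*x
N + o(209, 66)/27666 = -2116 + (6*66)/27666 = -2116 + 396*(1/27666) = -2116 + 22/1537 = -3252270/1537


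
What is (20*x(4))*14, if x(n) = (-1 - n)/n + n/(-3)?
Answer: -2170/3 ≈ -723.33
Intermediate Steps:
x(n) = -n/3 + (-1 - n)/n (x(n) = (-1 - n)/n + n*(-⅓) = (-1 - n)/n - n/3 = -n/3 + (-1 - n)/n)
(20*x(4))*14 = (20*(-1 - 1/4 - ⅓*4))*14 = (20*(-1 - 1*¼ - 4/3))*14 = (20*(-1 - ¼ - 4/3))*14 = (20*(-31/12))*14 = -155/3*14 = -2170/3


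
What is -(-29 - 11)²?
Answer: -1600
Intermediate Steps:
-(-29 - 11)² = -1*(-40)² = -1*1600 = -1600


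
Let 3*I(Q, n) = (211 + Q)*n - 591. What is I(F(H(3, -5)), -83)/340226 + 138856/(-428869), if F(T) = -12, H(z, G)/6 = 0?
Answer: -74532177610/218868576591 ≈ -0.34053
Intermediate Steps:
H(z, G) = 0 (H(z, G) = 6*0 = 0)
I(Q, n) = -197 + n*(211 + Q)/3 (I(Q, n) = ((211 + Q)*n - 591)/3 = (n*(211 + Q) - 591)/3 = (-591 + n*(211 + Q))/3 = -197 + n*(211 + Q)/3)
I(F(H(3, -5)), -83)/340226 + 138856/(-428869) = (-197 + (211/3)*(-83) + (⅓)*(-12)*(-83))/340226 + 138856/(-428869) = (-197 - 17513/3 + 332)*(1/340226) + 138856*(-1/428869) = -17108/3*1/340226 - 138856/428869 = -8554/510339 - 138856/428869 = -74532177610/218868576591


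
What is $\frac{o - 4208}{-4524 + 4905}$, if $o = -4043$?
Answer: $- \frac{8251}{381} \approx -21.656$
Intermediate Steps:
$\frac{o - 4208}{-4524 + 4905} = \frac{-4043 - 4208}{-4524 + 4905} = - \frac{8251}{381}$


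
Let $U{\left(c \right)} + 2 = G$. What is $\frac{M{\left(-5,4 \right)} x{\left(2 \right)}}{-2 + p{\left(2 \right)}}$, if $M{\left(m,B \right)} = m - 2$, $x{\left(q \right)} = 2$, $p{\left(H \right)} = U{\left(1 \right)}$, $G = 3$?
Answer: $14$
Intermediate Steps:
$U{\left(c \right)} = 1$ ($U{\left(c \right)} = -2 + 3 = 1$)
$p{\left(H \right)} = 1$
$M{\left(m,B \right)} = -2 + m$
$\frac{M{\left(-5,4 \right)} x{\left(2 \right)}}{-2 + p{\left(2 \right)}} = \frac{\left(-2 - 5\right) 2}{-2 + 1} = \frac{\left(-7\right) 2}{-1} = \left(-14\right) \left(-1\right) = 14$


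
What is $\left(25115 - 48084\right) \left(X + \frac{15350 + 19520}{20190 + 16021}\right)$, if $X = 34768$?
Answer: $- \frac{28918405527542}{36211} \approx -7.9861 \cdot 10^{8}$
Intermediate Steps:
$\left(25115 - 48084\right) \left(X + \frac{15350 + 19520}{20190 + 16021}\right) = \left(25115 - 48084\right) \left(34768 + \frac{15350 + 19520}{20190 + 16021}\right) = - 22969 \left(34768 + \frac{34870}{36211}\right) = \left(-22969\right) \frac{1259018918}{36211} = - \frac{28918405527542}{36211}$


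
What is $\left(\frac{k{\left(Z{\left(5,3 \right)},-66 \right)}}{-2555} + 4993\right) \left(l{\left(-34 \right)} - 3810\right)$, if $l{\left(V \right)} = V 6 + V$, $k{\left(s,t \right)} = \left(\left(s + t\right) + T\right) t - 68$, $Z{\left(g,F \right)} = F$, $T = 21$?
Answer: $- \frac{51629855728}{2555} \approx -2.0207 \cdot 10^{7}$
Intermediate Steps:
$k{\left(s,t \right)} = -68 + t \left(21 + s + t\right)$ ($k{\left(s,t \right)} = \left(\left(s + t\right) + 21\right) t - 68 = \left(21 + s + t\right) t - 68 = t \left(21 + s + t\right) - 68 = -68 + t \left(21 + s + t\right)$)
$l{\left(V \right)} = 7 V$ ($l{\left(V \right)} = 6 V + V = 7 V$)
$\left(\frac{k{\left(Z{\left(5,3 \right)},-66 \right)}}{-2555} + 4993\right) \left(l{\left(-34 \right)} - 3810\right) = \left(\frac{-68 + \left(-66\right)^{2} + 21 \left(-66\right) + 3 \left(-66\right)}{-2555} + 4993\right) \left(7 \left(-34\right) - 3810\right) = \left(\left(-68 + 4356 - 1386 - 198\right) \left(- \frac{1}{2555}\right) + 4993\right) \left(-238 - 3810\right) = \left(2704 \left(- \frac{1}{2555}\right) + 4993\right) \left(-4048\right) = \left(- \frac{2704}{2555} + 4993\right) \left(-4048\right) = \frac{12754411}{2555} \left(-4048\right) = - \frac{51629855728}{2555}$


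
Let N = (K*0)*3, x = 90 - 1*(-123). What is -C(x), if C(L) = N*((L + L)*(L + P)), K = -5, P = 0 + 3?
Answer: 0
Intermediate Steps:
P = 3
x = 213 (x = 90 + 123 = 213)
N = 0 (N = -5*0*3 = 0*3 = 0)
C(L) = 0 (C(L) = 0*((L + L)*(L + 3)) = 0*((2*L)*(3 + L)) = 0*(2*L*(3 + L)) = 0)
-C(x) = -1*0 = 0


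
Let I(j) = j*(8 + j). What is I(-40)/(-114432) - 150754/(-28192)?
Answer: 33623039/6300912 ≈ 5.3362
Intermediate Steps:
I(-40)/(-114432) - 150754/(-28192) = -40*(8 - 40)/(-114432) - 150754/(-28192) = -40*(-32)*(-1/114432) - 150754*(-1/28192) = 1280*(-1/114432) + 75377/14096 = -5/447 + 75377/14096 = 33623039/6300912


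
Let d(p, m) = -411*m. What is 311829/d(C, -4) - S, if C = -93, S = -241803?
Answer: 132611987/548 ≈ 2.4199e+5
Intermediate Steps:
311829/d(C, -4) - S = 311829/((-411*(-4))) - 1*(-241803) = 311829/1644 + 241803 = 311829*(1/1644) + 241803 = 103943/548 + 241803 = 132611987/548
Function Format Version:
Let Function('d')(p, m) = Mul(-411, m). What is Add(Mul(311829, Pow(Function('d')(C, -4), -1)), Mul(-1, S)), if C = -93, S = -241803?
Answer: Rational(132611987, 548) ≈ 2.4199e+5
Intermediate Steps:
Add(Mul(311829, Pow(Function('d')(C, -4), -1)), Mul(-1, S)) = Add(Mul(311829, Pow(Mul(-411, -4), -1)), Mul(-1, -241803)) = Add(Mul(311829, Pow(1644, -1)), 241803) = Add(Mul(311829, Rational(1, 1644)), 241803) = Add(Rational(103943, 548), 241803) = Rational(132611987, 548)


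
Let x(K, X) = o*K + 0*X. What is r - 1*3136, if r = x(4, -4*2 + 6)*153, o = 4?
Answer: -688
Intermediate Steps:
x(K, X) = 4*K (x(K, X) = 4*K + 0*X = 4*K + 0 = 4*K)
r = 2448 (r = (4*4)*153 = 16*153 = 2448)
r - 1*3136 = 2448 - 1*3136 = 2448 - 3136 = -688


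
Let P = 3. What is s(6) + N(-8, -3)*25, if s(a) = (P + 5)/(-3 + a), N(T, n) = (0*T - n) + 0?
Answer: 233/3 ≈ 77.667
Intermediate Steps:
N(T, n) = -n (N(T, n) = (0 - n) + 0 = -n + 0 = -n)
s(a) = 8/(-3 + a) (s(a) = (3 + 5)/(-3 + a) = 8/(-3 + a))
s(6) + N(-8, -3)*25 = 8/(-3 + 6) - 1*(-3)*25 = 8/3 + 3*25 = 8*(1/3) + 75 = 8/3 + 75 = 233/3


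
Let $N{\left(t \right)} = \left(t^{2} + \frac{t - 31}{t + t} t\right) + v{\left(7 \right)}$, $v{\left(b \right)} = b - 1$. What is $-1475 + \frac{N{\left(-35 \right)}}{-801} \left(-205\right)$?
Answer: $- \frac{935885}{801} \approx -1168.4$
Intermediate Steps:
$v{\left(b \right)} = -1 + b$ ($v{\left(b \right)} = b - 1 = -1 + b$)
$N{\left(t \right)} = - \frac{19}{2} + t^{2} + \frac{t}{2}$ ($N{\left(t \right)} = \left(t^{2} + \frac{t - 31}{t + t} t\right) + \left(-1 + 7\right) = \left(t^{2} + \frac{-31 + t}{2 t} t\right) + 6 = \left(t^{2} + \left(- \frac{31}{2} + \frac{t}{2}\right)\right) + 6 = \left(- \frac{31}{2} + t^{2} + \frac{t}{2}\right) + 6 = - \frac{19}{2} + t^{2} + \frac{t}{2}$)
$-1475 + \frac{N{\left(-35 \right)}}{-801} \left(-205\right) = -1475 + \frac{- \frac{19}{2} + \left(-35\right)^{2} + \frac{1}{2} \left(-35\right)}{-801} \left(-205\right) = -1475 + \left(- \frac{19}{2} + 1225 - \frac{35}{2}\right) \left(- \frac{1}{801}\right) \left(-205\right) = -1475 + 1198 \left(- \frac{1}{801}\right) \left(-205\right) = -1475 - - \frac{245590}{801} = -1475 + \frac{245590}{801} = - \frac{935885}{801}$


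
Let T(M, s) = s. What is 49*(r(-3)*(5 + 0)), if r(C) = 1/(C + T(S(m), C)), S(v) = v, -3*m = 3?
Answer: -245/6 ≈ -40.833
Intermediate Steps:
m = -1 (m = -1/3*3 = -1)
r(C) = 1/(2*C) (r(C) = 1/(C + C) = 1/(2*C))
49*(r(-3)*(5 + 0)) = 49*(((1/2)/(-3))*(5 + 0)) = 49*(((1/2)*(-1/3))*5) = 49*(-1/6*5) = 49*(-5/6) = -245/6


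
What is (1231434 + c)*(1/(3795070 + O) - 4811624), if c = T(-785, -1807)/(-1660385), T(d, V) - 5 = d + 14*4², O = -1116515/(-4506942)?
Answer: -168272602877508274369500972401788/28399493179649895175 ≈ -5.9252e+12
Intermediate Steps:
O = 1116515/4506942 (O = -1116515*(-1/4506942) = 1116515/4506942 ≈ 0.24773)
T(d, V) = 229 + d (T(d, V) = 5 + (d + 14*4²) = 5 + (d + 14*16) = 5 + (d + 224) = 5 + (224 + d) = 229 + d)
c = 556/1660385 (c = (229 - 785)/(-1660385) = -556*(-1/1660385) = 556/1660385 ≈ 0.00033486)
(1231434 + c)*(1/(3795070 + O) - 4811624) = (1231434 + 556/1660385)*(1/(3795070 + 1116515/4506942) - 4811624) = 2044654542646*(1/(17104161492455/4506942) - 4811624)/1660385 = 2044654542646*(4506942/17104161492455 - 4811624)/1660385 = (2044654542646/1660385)*(-82298793936967789978/17104161492455) = -168272602877508274369500972401788/28399493179649895175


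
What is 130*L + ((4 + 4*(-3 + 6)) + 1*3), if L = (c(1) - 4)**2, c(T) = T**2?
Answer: 1189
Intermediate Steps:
L = 9 (L = (1**2 - 4)**2 = (1 - 4)**2 = (-3)**2 = 9)
130*L + ((4 + 4*(-3 + 6)) + 1*3) = 130*9 + ((4 + 4*(-3 + 6)) + 1*3) = 1170 + ((4 + 4*3) + 3) = 1170 + ((4 + 12) + 3) = 1170 + (16 + 3) = 1170 + 19 = 1189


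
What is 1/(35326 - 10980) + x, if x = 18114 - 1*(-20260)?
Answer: 934253405/24346 ≈ 38374.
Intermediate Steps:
x = 38374 (x = 18114 + 20260 = 38374)
1/(35326 - 10980) + x = 1/(35326 - 10980) + 38374 = 1/24346 + 38374 = 934253405/24346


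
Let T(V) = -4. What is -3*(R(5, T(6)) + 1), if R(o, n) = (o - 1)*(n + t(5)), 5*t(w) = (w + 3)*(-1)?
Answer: 321/5 ≈ 64.200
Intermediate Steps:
t(w) = -⅗ - w/5 (t(w) = ((w + 3)*(-1))/5 = ((3 + w)*(-1))/5 = (-3 - w)/5 = -⅗ - w/5)
R(o, n) = (-1 + o)*(-8/5 + n) (R(o, n) = (o - 1)*(n + (-⅗ - ⅕*5)) = (-1 + o)*(n + (-⅗ - 1)) = (-1 + o)*(n - 8/5) = (-1 + o)*(-8/5 + n))
-3*(R(5, T(6)) + 1) = -3*((8/5 - 1*(-4) - 8/5*5 - 4*5) + 1) = -3*((8/5 + 4 - 8 - 20) + 1) = -3*(-112/5 + 1) = -3*(-107/5) = 321/5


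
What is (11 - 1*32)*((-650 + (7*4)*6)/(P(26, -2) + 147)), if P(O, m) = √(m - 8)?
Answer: 1487934/21619 - 10122*I*√10/21619 ≈ 68.825 - 1.4806*I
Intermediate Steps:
P(O, m) = √(-8 + m)
(11 - 1*32)*((-650 + (7*4)*6)/(P(26, -2) + 147)) = (11 - 1*32)*((-650 + (7*4)*6)/(√(-8 - 2) + 147)) = (11 - 32)*((-650 + 28*6)/(√(-10) + 147)) = -21*(-650 + 168)/(I*√10 + 147) = -(-10122)/(147 + I*√10) = 10122/(147 + I*√10)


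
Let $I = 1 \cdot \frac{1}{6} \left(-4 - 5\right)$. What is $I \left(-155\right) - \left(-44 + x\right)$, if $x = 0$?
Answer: $\frac{553}{2} \approx 276.5$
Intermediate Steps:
$I = - \frac{3}{2}$ ($I = 1 \cdot \frac{1}{6} \left(-9\right) = \frac{1}{6} \left(-9\right) = - \frac{3}{2} \approx -1.5$)
$I \left(-155\right) - \left(-44 + x\right) = \left(- \frac{3}{2}\right) \left(-155\right) + \left(8 - \left(0 - 36\right)\right) = \frac{465}{2} + \left(8 - -36\right) = \frac{465}{2} + \left(8 + 36\right) = \frac{465}{2} + 44 = \frac{553}{2}$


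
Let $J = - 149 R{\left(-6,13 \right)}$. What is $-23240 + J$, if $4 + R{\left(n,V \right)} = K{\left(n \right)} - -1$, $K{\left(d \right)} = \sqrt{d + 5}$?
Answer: $-22793 - 149 i \approx -22793.0 - 149.0 i$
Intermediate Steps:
$K{\left(d \right)} = \sqrt{5 + d}$
$R{\left(n,V \right)} = -3 + \sqrt{5 + n}$ ($R{\left(n,V \right)} = -4 + \left(\sqrt{5 + n} - -1\right) = -4 + \left(\sqrt{5 + n} + 1\right) = -4 + \left(1 + \sqrt{5 + n}\right) = -3 + \sqrt{5 + n}$)
$J = 447 - 149 i$ ($J = - 149 \left(-3 + \sqrt{5 - 6}\right) = - 149 \left(-3 + \sqrt{-1}\right) = - 149 \left(-3 + i\right) = 447 - 149 i \approx 447.0 - 149.0 i$)
$-23240 + J = -23240 + \left(447 - 149 i\right) = -22793 - 149 i$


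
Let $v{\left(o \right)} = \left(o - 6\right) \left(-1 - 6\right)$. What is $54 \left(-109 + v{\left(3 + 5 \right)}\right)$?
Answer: $-6642$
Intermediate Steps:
$v{\left(o \right)} = 42 - 7 o$ ($v{\left(o \right)} = \left(-6 + o\right) \left(-7\right) = 42 - 7 o$)
$54 \left(-109 + v{\left(3 + 5 \right)}\right) = 54 \left(-109 + \left(42 - 7 \left(3 + 5\right)\right)\right) = 54 \left(-109 + \left(42 - 56\right)\right) = 54 \left(-109 - 14\right) = 54 \left(-123\right) = -6642$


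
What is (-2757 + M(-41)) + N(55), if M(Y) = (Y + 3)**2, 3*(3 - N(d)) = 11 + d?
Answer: -1332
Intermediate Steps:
N(d) = -2/3 - d/3 (N(d) = 3 - (11 + d)/3 = 3 + (-11/3 - d/3) = -2/3 - d/3)
M(Y) = (3 + Y)**2
(-2757 + M(-41)) + N(55) = (-2757 + (3 - 41)**2) + (-2/3 - 1/3*55) = (-2757 + (-38)**2) + (-2/3 - 55/3) = (-2757 + 1444) - 19 = -1313 - 19 = -1332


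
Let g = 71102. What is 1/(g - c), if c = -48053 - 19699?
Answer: 1/138854 ≈ 7.2018e-6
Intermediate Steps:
c = -67752
1/(g - c) = 1/(71102 - 1*(-67752)) = 1/(71102 + 67752) = 1/138854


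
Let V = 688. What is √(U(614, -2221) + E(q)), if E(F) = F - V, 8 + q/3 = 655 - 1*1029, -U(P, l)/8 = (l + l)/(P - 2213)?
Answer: I*√4745995098/1599 ≈ 43.084*I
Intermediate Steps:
U(P, l) = -16*l/(-2213 + P) (U(P, l) = -8*(l + l)/(P - 2213) = -8*2*l/(-2213 + P) = -16*l/(-2213 + P))
q = -1146 (q = -24 + 3*(655 - 1*1029) = -24 + 3*(655 - 1029) = -24 + 3*(-374) = -24 - 1122 = -1146)
E(F) = -688 + F (E(F) = F - 1*688 = F - 688 = -688 + F)
√(U(614, -2221) + E(q)) = √(-16*(-2221)/(-2213 + 614) + (-688 - 1146)) = √(-16*(-2221)/(-1599) - 1834) = √(-16*(-2221)*(-1/1599) - 1834) = √(-35536/1599 - 1834) = √(-2968102/1599) = I*√4745995098/1599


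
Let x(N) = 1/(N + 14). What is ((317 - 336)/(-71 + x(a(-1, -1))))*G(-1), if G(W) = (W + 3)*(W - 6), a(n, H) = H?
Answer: -1729/461 ≈ -3.7505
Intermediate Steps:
x(N) = 1/(14 + N)
G(W) = (-6 + W)*(3 + W) (G(W) = (3 + W)*(-6 + W) = (-6 + W)*(3 + W))
((317 - 336)/(-71 + x(a(-1, -1))))*G(-1) = ((317 - 336)/(-71 + 1/(14 - 1)))*(-18 + (-1)² - 3*(-1)) = (-19/(-71 + 1/13))*(-18 + 1 + 3) = -19/(-71 + 1/13)*(-14) = -19/(-922/13)*(-14) = -19*(-13/922)*(-14) = (247/922)*(-14) = -1729/461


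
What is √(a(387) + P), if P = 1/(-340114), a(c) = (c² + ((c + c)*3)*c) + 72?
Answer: √121282687856981066/340114 ≈ 1023.9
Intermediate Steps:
a(c) = 72 + 7*c² (a(c) = (c² + ((2*c)*3)*c) + 72 = (c² + (6*c)*c) + 72 = (c² + 6*c²) + 72 = 7*c² + 72 = 72 + 7*c²)
P = -1/340114 ≈ -2.9402e-6
√(a(387) + P) = √((72 + 7*387²) - 1/340114) = √((72 + 7*149769) - 1/340114) = √((72 + 1048383) - 1/340114) = √(1048455 - 1/340114) = √(356594223869/340114) = √121282687856981066/340114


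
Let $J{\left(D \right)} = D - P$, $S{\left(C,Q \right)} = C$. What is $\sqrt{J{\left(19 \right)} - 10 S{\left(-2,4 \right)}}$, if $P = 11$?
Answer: $2 \sqrt{7} \approx 5.2915$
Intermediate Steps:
$J{\left(D \right)} = -11 + D$ ($J{\left(D \right)} = D - 11 = -11 + D$)
$\sqrt{J{\left(19 \right)} - 10 S{\left(-2,4 \right)}} = \sqrt{\left(-11 + 19\right) - -20} = \sqrt{8 + 20} = \sqrt{28} = 2 \sqrt{7}$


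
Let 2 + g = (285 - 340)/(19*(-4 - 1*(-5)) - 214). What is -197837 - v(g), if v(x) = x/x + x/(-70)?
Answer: -540097807/2730 ≈ -1.9784e+5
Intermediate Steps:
g = -67/39 (g = -2 + (285 - 340)/(19*(-4 - 1*(-5)) - 214) = -2 - 55/(19*(-4 + 5) - 214) = -2 - 55/(19*1 - 214) = -2 - 55/(19 - 214) = -2 - 55/(-195) = -2 - 55*(-1/195) = -2 + 11/39 = -67/39 ≈ -1.7179)
v(x) = 1 - x/70 (v(x) = 1 + x*(-1/70) = 1 - x/70)
-197837 - v(g) = -197837 - (1 - 1/70*(-67/39)) = -197837 - (1 + 67/2730) = -197837 - 1*2797/2730 = -197837 - 2797/2730 = -540097807/2730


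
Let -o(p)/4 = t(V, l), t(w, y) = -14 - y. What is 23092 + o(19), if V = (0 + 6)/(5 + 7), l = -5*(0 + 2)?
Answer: 23108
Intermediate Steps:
l = -10 (l = -5*2 = -10)
V = ½ (V = 6/12 = 6*(1/12) = ½ ≈ 0.50000)
o(p) = 16 (o(p) = -4*(-14 - 1*(-10)) = -4*(-14 + 10) = -4*(-4) = 16)
23092 + o(19) = 23092 + 16 = 23108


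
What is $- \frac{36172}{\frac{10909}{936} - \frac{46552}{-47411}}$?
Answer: $- \frac{123476449824}{43136867} \approx -2862.4$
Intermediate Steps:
$- \frac{36172}{\frac{10909}{936} - \frac{46552}{-47411}} = - \frac{36172}{10909 \cdot \frac{1}{936} - - \frac{46552}{47411}} = - \frac{36172}{\frac{10909}{936} + \frac{46552}{47411}} = - \frac{36172}{\frac{43136867}{3413592}} = \left(-36172\right) \frac{3413592}{43136867} = - \frac{123476449824}{43136867}$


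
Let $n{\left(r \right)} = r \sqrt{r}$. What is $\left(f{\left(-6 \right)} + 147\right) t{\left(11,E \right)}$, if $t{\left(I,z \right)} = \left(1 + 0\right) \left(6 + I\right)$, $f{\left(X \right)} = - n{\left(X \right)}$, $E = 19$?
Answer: $2499 + 102 i \sqrt{6} \approx 2499.0 + 249.85 i$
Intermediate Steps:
$n{\left(r \right)} = r^{\frac{3}{2}}$
$f{\left(X \right)} = - X^{\frac{3}{2}}$
$t{\left(I,z \right)} = 6 + I$ ($t{\left(I,z \right)} = 1 \left(6 + I\right) = 6 + I$)
$\left(f{\left(-6 \right)} + 147\right) t{\left(11,E \right)} = \left(- \left(-6\right)^{\frac{3}{2}} + 147\right) \left(6 + 11\right) = \left(- \left(-6\right) i \sqrt{6} + 147\right) 17 = \left(6 i \sqrt{6} + 147\right) 17 = \left(147 + 6 i \sqrt{6}\right) 17 = 2499 + 102 i \sqrt{6}$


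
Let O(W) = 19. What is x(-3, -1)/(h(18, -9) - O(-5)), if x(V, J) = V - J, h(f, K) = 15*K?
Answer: 1/77 ≈ 0.012987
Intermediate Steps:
x(-3, -1)/(h(18, -9) - O(-5)) = (-3 - 1*(-1))/(15*(-9) - 1*19) = (-3 + 1)/(-135 - 19) = -2/(-154) = -2*(-1/154) = 1/77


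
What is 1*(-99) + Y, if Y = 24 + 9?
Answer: -66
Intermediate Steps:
Y = 33
1*(-99) + Y = 1*(-99) + 33 = -99 + 33 = -66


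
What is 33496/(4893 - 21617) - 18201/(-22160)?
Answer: -109469459/92650960 ≈ -1.1815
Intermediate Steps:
33496/(4893 - 21617) - 18201/(-22160) = 33496/(-16724) - 18201*(-1/22160) = 33496*(-1/16724) + 18201/22160 = -8374/4181 + 18201/22160 = -109469459/92650960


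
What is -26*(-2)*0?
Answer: 0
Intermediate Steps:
-26*(-2)*0 = 52*0 = 0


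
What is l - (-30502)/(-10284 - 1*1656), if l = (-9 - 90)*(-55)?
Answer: 32491399/5970 ≈ 5442.4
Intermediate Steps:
l = 5445 (l = -99*(-55) = 5445)
l - (-30502)/(-10284 - 1*1656) = 5445 - (-30502)/(-10284 - 1*1656) = 5445 - (-30502)/(-10284 - 1656) = 5445 - (-30502)/(-11940) = 5445 - (-30502)*(-1)/11940 = 5445 - 1*15251/5970 = 5445 - 15251/5970 = 32491399/5970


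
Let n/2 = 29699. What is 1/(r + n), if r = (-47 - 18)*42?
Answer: 1/56668 ≈ 1.7647e-5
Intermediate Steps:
n = 59398 (n = 2*29699 = 59398)
r = -2730 (r = -65*42 = -2730)
1/(r + n) = 1/(-2730 + 59398) = 1/56668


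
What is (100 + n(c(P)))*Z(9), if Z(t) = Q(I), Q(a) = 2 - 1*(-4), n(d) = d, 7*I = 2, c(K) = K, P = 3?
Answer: 618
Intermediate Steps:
I = 2/7 (I = (⅐)*2 = 2/7 ≈ 0.28571)
Q(a) = 6 (Q(a) = 2 + 4 = 6)
Z(t) = 6
(100 + n(c(P)))*Z(9) = (100 + 3)*6 = 103*6 = 618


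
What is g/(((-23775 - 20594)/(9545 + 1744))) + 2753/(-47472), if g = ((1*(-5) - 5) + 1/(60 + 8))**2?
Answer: -967351340416/38044775847 ≈ -25.427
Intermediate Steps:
g = 461041/4624 (g = ((-5 - 5) + 1/68)**2 = (-10 + 1/68)**2 = (-679/68)**2 = 461041/4624 ≈ 99.706)
g/(((-23775 - 20594)/(9545 + 1744))) + 2753/(-47472) = 461041/(4624*(((-23775 - 20594)/(9545 + 1744)))) + 2753/(-47472) = 461041/(4624*((-44369/11289))) + 2753*(-1/47472) = 461041/(4624*((-44369*1/11289))) - 2753/47472 = 461041/(4624*(-44369/11289)) - 2753/47472 = (461041/4624)*(-11289/44369) - 2753/47472 = -5204691849/205162256 - 2753/47472 = -967351340416/38044775847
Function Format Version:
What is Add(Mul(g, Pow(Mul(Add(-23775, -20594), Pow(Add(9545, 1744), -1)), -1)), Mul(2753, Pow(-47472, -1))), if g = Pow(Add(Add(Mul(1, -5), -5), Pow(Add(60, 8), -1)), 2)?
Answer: Rational(-967351340416, 38044775847) ≈ -25.427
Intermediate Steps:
g = Rational(461041, 4624) (g = Pow(Add(Add(-5, -5), Pow(68, -1)), 2) = Pow(Add(-10, Rational(1, 68)), 2) = Pow(Rational(-679, 68), 2) = Rational(461041, 4624) ≈ 99.706)
Add(Mul(g, Pow(Mul(Add(-23775, -20594), Pow(Add(9545, 1744), -1)), -1)), Mul(2753, Pow(-47472, -1))) = Add(Mul(Rational(461041, 4624), Pow(Mul(Add(-23775, -20594), Pow(Add(9545, 1744), -1)), -1)), Mul(2753, Pow(-47472, -1))) = Add(Mul(Rational(461041, 4624), Pow(Mul(-44369, Pow(11289, -1)), -1)), Mul(2753, Rational(-1, 47472))) = Add(Mul(Rational(461041, 4624), Pow(Mul(-44369, Rational(1, 11289)), -1)), Rational(-2753, 47472)) = Add(Mul(Rational(461041, 4624), Pow(Rational(-44369, 11289), -1)), Rational(-2753, 47472)) = Add(Mul(Rational(461041, 4624), Rational(-11289, 44369)), Rational(-2753, 47472)) = Add(Rational(-5204691849, 205162256), Rational(-2753, 47472)) = Rational(-967351340416, 38044775847)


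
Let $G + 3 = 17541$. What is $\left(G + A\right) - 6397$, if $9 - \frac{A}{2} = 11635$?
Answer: $-12111$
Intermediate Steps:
$G = 17538$ ($G = -3 + 17541 = 17538$)
$A = -23252$ ($A = 18 - 23270 = -23252$)
$\left(G + A\right) - 6397 = \left(17538 - 23252\right) - 6397 = -5714 - 6397 = -12111$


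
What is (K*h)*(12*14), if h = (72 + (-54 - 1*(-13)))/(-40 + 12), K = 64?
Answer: -11904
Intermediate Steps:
h = -31/28 (h = (72 + (-54 + 13))/(-28) = (72 - 41)*(-1/28) = 31*(-1/28) = -31/28 ≈ -1.1071)
(K*h)*(12*14) = (64*(-31/28))*(12*14) = -496/7*168 = -11904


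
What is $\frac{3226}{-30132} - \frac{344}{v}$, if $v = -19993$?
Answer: $- \frac{27066005}{301214538} \approx -0.089856$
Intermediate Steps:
$\frac{3226}{-30132} - \frac{344}{v} = \frac{3226}{-30132} - \frac{344}{-19993} = 3226 \left(- \frac{1}{30132}\right) - - \frac{344}{19993} = - \frac{1613}{15066} + \frac{344}{19993} = - \frac{27066005}{301214538}$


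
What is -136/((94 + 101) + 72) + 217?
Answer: 57803/267 ≈ 216.49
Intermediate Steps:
-136/((94 + 101) + 72) + 217 = -136/(195 + 72) + 217 = -136/267 + 217 = 57803/267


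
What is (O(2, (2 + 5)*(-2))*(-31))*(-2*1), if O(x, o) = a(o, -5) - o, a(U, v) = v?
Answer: 558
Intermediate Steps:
O(x, o) = -5 - o
(O(2, (2 + 5)*(-2))*(-31))*(-2*1) = ((-5 - (2 + 5)*(-2))*(-31))*(-2*1) = ((-5 - 7*(-2))*(-31))*(-2) = ((-5 - 1*(-14))*(-31))*(-2) = ((-5 + 14)*(-31))*(-2) = (9*(-31))*(-2) = -279*(-2) = 558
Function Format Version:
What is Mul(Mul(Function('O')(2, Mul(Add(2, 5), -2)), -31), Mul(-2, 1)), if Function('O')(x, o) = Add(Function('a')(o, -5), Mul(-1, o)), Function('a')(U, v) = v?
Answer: 558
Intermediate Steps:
Function('O')(x, o) = Add(-5, Mul(-1, o))
Mul(Mul(Function('O')(2, Mul(Add(2, 5), -2)), -31), Mul(-2, 1)) = Mul(Mul(Add(-5, Mul(-1, Mul(Add(2, 5), -2))), -31), Mul(-2, 1)) = Mul(Mul(Add(-5, Mul(-1, Mul(7, -2))), -31), -2) = Mul(Mul(Add(-5, Mul(-1, -14)), -31), -2) = Mul(Mul(Add(-5, 14), -31), -2) = Mul(Mul(9, -31), -2) = Mul(-279, -2) = 558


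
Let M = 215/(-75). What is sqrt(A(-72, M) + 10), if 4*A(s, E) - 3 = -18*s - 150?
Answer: sqrt(1189)/2 ≈ 17.241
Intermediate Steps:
M = -43/15 (M = 215*(-1/75) = -43/15 ≈ -2.8667)
A(s, E) = -147/4 - 9*s/2 (A(s, E) = 3/4 + (-18*s - 150)/4 = 3/4 + (-150 - 18*s)/4 = 3/4 + (-75/2 - 9*s/2) = -147/4 - 9*s/2)
sqrt(A(-72, M) + 10) = sqrt((-147/4 - 9/2*(-72)) + 10) = sqrt((-147/4 + 324) + 10) = sqrt(1149/4 + 10) = sqrt(1189/4) = sqrt(1189)/2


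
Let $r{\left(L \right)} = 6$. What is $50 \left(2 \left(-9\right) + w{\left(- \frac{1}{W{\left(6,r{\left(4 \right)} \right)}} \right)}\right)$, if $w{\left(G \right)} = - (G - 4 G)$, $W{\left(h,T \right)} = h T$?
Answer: $- \frac{5425}{6} \approx -904.17$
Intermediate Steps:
$W{\left(h,T \right)} = T h$
$w{\left(G \right)} = 3 G$ ($w{\left(G \right)} = - \left(-3\right) G = 3 G$)
$50 \left(2 \left(-9\right) + w{\left(- \frac{1}{W{\left(6,r{\left(4 \right)} \right)}} \right)}\right) = 50 \left(2 \left(-9\right) + 3 \left(- \frac{1}{6 \cdot 6}\right)\right) = 50 \left(-18 + 3 \left(- \frac{1}{36}\right)\right) = 50 \left(-18 - \frac{1}{12}\right) = 50 \left(- \frac{217}{12}\right) = - \frac{5425}{6}$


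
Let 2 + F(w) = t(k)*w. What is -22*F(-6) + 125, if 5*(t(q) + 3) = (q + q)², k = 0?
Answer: -227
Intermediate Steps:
t(q) = -3 + 4*q²/5 (t(q) = -3 + (q + q)²/5 = -3 + (2*q)²/5 = -3 + (4*q²)/5 = -3 + 4*q²/5)
F(w) = -2 - 3*w (F(w) = -2 + (-3 + (⅘)*0²)*w = -2 + (-3 + (⅘)*0)*w = -2 + (-3 + 0)*w = -2 - 3*w)
-22*F(-6) + 125 = -22*(-2 - 3*(-6)) + 125 = -22*(-2 + 18) + 125 = -22*16 + 125 = -352 + 125 = -227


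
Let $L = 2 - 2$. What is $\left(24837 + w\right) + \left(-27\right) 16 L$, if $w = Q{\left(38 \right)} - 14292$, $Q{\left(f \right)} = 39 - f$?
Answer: $10546$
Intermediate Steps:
$L = 0$ ($L = 2 - 2 = 0$)
$w = -14291$ ($w = \left(39 - 38\right) - 14292 = 1 - 14292 = -14291$)
$\left(24837 + w\right) + \left(-27\right) 16 L = \left(24837 - 14291\right) + \left(-27\right) 16 \cdot 0 = 10546 - 0 = 10546 + 0 = 10546$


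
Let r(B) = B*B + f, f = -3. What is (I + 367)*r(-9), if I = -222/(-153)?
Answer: 488566/17 ≈ 28739.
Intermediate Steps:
r(B) = -3 + B² (r(B) = B*B - 3 = B² - 3 = -3 + B²)
I = 74/51 (I = -222*(-1/153) = 74/51 ≈ 1.4510)
(I + 367)*r(-9) = (74/51 + 367)*(-3 + (-9)²) = 18791*(-3 + 81)/51 = (18791/51)*78 = 488566/17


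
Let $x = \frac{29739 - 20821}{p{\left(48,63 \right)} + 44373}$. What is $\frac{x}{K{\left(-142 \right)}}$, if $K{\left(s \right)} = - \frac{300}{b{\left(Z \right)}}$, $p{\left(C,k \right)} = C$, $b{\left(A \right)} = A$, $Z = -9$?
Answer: $\frac{343}{56950} \approx 0.0060228$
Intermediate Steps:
$K{\left(s \right)} = \frac{100}{3}$ ($K{\left(s \right)} = - \frac{300}{-9} = \left(-300\right) \left(- \frac{1}{9}\right) = \frac{100}{3}$)
$x = \frac{686}{3417}$ ($x = \frac{29739 - 20821}{48 + 44373} = \frac{8918}{44421} = 8918 \cdot \frac{1}{44421} = \frac{686}{3417} \approx 0.20076$)
$\frac{x}{K{\left(-142 \right)}} = \frac{686}{3417 \cdot \frac{100}{3}} = \frac{686}{3417} \cdot \frac{3}{100} = \frac{343}{56950}$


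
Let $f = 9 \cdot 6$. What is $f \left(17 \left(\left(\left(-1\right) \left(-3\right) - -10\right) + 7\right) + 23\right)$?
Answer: $19602$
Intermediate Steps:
$f = 54$
$f \left(17 \left(\left(\left(-1\right) \left(-3\right) - -10\right) + 7\right) + 23\right) = 54 \left(17 \left(\left(\left(-1\right) \left(-3\right) - -10\right) + 7\right) + 23\right) = 54 \left(17 \left(\left(3 + 10\right) + 7\right) + 23\right) = 54 \left(17 \left(13 + 7\right) + 23\right) = 54 \left(17 \cdot 20 + 23\right) = 54 \left(340 + 23\right) = 54 \cdot 363 = 19602$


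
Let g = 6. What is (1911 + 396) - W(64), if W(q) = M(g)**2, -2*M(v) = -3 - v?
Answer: 9147/4 ≈ 2286.8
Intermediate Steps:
M(v) = 3/2 + v/2 (M(v) = -(-3 - v)/2 = 3/2 + v/2)
W(q) = 81/4 (W(q) = (3/2 + (1/2)*6)**2 = (3/2 + 3)**2 = (9/2)**2 = 81/4)
(1911 + 396) - W(64) = (1911 + 396) - 1*81/4 = 2307 - 81/4 = 9147/4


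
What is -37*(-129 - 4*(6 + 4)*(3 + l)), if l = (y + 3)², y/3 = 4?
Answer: 342213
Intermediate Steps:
y = 12 (y = 3*4 = 12)
l = 225 (l = (12 + 3)² = 15² = 225)
-37*(-129 - 4*(6 + 4)*(3 + l)) = -37*(-129 - 4*(6 + 4)*(3 + 225)) = -37*(-129 - 40*228) = -37*(-129 - 4*2280) = -37*(-129 - 9120) = -37*(-9249) = 342213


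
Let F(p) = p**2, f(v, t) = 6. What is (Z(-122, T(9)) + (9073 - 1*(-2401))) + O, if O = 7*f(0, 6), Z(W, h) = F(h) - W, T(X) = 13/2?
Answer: 46721/4 ≈ 11680.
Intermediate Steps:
T(X) = 13/2 (T(X) = 13*(1/2) = 13/2)
Z(W, h) = h**2 - W
O = 42 (O = 7*6 = 42)
(Z(-122, T(9)) + (9073 - 1*(-2401))) + O = (((13/2)**2 - 1*(-122)) + (9073 - 1*(-2401))) + 42 = ((169/4 + 122) + (9073 + 2401)) + 42 = (657/4 + 11474) + 42 = 46553/4 + 42 = 46721/4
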